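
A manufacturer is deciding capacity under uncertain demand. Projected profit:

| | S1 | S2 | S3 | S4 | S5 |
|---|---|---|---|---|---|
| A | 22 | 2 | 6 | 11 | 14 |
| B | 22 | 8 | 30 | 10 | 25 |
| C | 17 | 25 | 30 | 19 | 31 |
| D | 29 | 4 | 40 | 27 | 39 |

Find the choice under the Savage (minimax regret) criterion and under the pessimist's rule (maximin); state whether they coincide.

minimax regret → C; maximin → C (agree)

Column bests: S1=29, S2=25, S3=40, S4=27, S5=39.
A regrets: 7, 23, 34, 16, 25 → max 34
B regrets: 7, 17, 10, 17, 14 → max 17
C regrets: 12, 0, 10, 8, 8 → max 12
D regrets: 0, 21, 0, 0, 0 → max 21
Smallest max regret = 12 → C.
Row minima: A=2, B=8, C=17, D=4
Best worst-case = 17 → C.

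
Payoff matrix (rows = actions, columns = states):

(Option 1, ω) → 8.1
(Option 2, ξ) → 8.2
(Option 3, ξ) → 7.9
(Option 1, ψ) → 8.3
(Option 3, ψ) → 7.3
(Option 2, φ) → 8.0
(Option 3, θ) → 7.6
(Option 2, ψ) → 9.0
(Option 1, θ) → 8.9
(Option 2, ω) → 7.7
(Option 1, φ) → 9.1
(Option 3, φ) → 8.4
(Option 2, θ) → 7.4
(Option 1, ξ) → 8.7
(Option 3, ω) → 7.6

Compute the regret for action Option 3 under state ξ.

Best payoff under ξ is 8.7.
Regret = 8.7 − 7.9 = 0.8.

0.8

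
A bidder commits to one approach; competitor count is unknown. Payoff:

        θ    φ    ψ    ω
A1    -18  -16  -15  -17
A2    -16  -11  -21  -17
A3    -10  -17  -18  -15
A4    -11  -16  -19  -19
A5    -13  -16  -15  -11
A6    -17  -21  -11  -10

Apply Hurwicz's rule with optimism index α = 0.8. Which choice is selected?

A3

A1: 0.8·(-15) + 0.2·(-18) = -15.6
A2: 0.8·(-11) + 0.2·(-21) = -13
A3: 0.8·(-10) + 0.2·(-18) = -11.6
A4: 0.8·(-11) + 0.2·(-19) = -12.6
A5: 0.8·(-11) + 0.2·(-16) = -12
A6: 0.8·(-10) + 0.2·(-21) = -12.2
Highest Hurwicz score = -11.6 → A3.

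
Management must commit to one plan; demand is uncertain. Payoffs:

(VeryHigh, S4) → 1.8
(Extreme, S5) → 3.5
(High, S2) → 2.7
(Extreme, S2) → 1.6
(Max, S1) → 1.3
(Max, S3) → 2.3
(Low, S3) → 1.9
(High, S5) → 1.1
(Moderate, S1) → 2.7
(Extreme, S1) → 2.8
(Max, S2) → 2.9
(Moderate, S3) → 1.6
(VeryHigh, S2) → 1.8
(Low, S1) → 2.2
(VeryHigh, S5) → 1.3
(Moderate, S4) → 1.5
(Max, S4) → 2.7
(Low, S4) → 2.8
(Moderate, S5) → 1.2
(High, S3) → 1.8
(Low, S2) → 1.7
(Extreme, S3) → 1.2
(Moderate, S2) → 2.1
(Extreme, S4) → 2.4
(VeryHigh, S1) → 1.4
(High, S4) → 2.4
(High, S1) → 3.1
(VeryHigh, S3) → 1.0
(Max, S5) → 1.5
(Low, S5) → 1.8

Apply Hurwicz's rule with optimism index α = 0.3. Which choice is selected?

Low: 0.3·2.8 + 0.7·1.7 = 2.03
Moderate: 0.3·2.7 + 0.7·1.2 = 1.65
High: 0.3·3.1 + 0.7·1.1 = 1.7
VeryHigh: 0.3·1.8 + 0.7·1.0 = 1.24
Extreme: 0.3·3.5 + 0.7·1.2 = 1.89
Max: 0.3·2.9 + 0.7·1.3 = 1.78
Highest Hurwicz score = 2.03 → Low.

Low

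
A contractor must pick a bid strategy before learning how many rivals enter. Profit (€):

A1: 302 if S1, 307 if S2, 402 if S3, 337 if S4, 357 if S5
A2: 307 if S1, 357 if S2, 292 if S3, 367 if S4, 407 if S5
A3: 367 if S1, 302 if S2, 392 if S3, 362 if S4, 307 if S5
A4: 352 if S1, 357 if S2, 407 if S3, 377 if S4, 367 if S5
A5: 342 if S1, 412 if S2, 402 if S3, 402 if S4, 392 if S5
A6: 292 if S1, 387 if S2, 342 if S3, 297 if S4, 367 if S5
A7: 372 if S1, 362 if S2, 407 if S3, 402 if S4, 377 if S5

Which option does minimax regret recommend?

A5

Column bests: S1=372, S2=412, S3=407, S4=402, S5=407.
A1 regrets: 70, 105, 5, 65, 50 → max 105
A2 regrets: 65, 55, 115, 35, 0 → max 115
A3 regrets: 5, 110, 15, 40, 100 → max 110
A4 regrets: 20, 55, 0, 25, 40 → max 55
A5 regrets: 30, 0, 5, 0, 15 → max 30
A6 regrets: 80, 25, 65, 105, 40 → max 105
A7 regrets: 0, 50, 0, 0, 30 → max 50
Smallest max regret = 30 → A5.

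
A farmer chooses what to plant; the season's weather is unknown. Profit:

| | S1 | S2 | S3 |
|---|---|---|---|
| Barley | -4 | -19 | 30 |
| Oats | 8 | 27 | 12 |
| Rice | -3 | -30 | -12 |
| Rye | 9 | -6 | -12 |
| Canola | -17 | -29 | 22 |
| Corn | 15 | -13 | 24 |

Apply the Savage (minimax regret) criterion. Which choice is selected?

Column bests: S1=15, S2=27, S3=30.
Barley regrets: 19, 46, 0 → max 46
Oats regrets: 7, 0, 18 → max 18
Rice regrets: 18, 57, 42 → max 57
Rye regrets: 6, 33, 42 → max 42
Canola regrets: 32, 56, 8 → max 56
Corn regrets: 0, 40, 6 → max 40
Smallest max regret = 18 → Oats.

Oats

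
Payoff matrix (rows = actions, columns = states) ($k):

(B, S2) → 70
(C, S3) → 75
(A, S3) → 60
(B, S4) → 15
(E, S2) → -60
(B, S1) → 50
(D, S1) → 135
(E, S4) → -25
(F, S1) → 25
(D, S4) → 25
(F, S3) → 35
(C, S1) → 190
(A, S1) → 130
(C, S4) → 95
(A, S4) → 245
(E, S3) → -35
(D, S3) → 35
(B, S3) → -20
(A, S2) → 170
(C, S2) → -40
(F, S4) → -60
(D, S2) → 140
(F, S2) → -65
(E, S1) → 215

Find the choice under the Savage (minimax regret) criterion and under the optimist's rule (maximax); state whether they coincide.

minimax regret → A; maximax → A (agree)

Column bests: S1=215, S2=170, S3=75, S4=245.
A regrets: 85, 0, 15, 0 → max 85
B regrets: 165, 100, 95, 230 → max 230
C regrets: 25, 210, 0, 150 → max 210
D regrets: 80, 30, 40, 220 → max 220
E regrets: 0, 230, 110, 270 → max 270
F regrets: 190, 235, 40, 305 → max 305
Smallest max regret = 85 → A.
Row maxima: A=245, B=70, C=190, D=140, E=215, F=35
Best best-case = 245 → A.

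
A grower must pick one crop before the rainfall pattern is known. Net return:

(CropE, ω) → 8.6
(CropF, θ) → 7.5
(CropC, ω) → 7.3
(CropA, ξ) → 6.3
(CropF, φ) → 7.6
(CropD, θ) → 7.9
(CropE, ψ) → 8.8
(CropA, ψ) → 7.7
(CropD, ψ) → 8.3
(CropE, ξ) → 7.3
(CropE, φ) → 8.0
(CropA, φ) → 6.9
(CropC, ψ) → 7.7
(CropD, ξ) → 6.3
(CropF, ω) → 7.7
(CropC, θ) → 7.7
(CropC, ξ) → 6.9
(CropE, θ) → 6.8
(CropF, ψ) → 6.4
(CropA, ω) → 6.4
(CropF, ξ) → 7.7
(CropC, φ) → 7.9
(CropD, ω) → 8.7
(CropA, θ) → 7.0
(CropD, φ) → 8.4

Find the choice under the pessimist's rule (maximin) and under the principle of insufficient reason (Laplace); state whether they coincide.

Row minima: CropE=6.8, CropD=6.3, CropA=6.3, CropC=6.9, CropF=6.4
Best worst-case = 6.9 → CropC.
Row averages: CropE=7.9, CropD=7.92, CropA=6.86, CropC=7.5, CropF=7.38
Highest average = 7.92 → CropD.

maximin → CropC; laplace → CropD (disagree)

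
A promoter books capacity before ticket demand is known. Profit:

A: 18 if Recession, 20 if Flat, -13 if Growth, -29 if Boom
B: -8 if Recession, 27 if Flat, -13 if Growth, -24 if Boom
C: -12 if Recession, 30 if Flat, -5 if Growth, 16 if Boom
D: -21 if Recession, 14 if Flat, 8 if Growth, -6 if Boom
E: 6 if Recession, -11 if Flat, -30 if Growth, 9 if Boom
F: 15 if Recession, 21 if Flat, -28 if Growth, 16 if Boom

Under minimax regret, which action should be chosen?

Column bests: Recession=18, Flat=30, Growth=8, Boom=16.
A regrets: 0, 10, 21, 45 → max 45
B regrets: 26, 3, 21, 40 → max 40
C regrets: 30, 0, 13, 0 → max 30
D regrets: 39, 16, 0, 22 → max 39
E regrets: 12, 41, 38, 7 → max 41
F regrets: 3, 9, 36, 0 → max 36
Smallest max regret = 30 → C.

C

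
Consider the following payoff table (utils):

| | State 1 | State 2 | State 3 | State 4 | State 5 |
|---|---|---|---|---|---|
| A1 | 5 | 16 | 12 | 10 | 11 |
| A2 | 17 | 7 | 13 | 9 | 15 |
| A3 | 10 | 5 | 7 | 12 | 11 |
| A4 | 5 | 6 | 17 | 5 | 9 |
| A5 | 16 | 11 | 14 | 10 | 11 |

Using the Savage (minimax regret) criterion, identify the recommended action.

Column bests: State 1=17, State 2=16, State 3=17, State 4=12, State 5=15.
A1 regrets: 12, 0, 5, 2, 4 → max 12
A2 regrets: 0, 9, 4, 3, 0 → max 9
A3 regrets: 7, 11, 10, 0, 4 → max 11
A4 regrets: 12, 10, 0, 7, 6 → max 12
A5 regrets: 1, 5, 3, 2, 4 → max 5
Smallest max regret = 5 → A5.

A5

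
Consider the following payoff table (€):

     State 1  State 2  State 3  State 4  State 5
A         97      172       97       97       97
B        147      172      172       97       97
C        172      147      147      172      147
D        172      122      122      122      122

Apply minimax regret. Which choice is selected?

C

Column bests: State 1=172, State 2=172, State 3=172, State 4=172, State 5=147.
A regrets: 75, 0, 75, 75, 50 → max 75
B regrets: 25, 0, 0, 75, 50 → max 75
C regrets: 0, 25, 25, 0, 0 → max 25
D regrets: 0, 50, 50, 50, 25 → max 50
Smallest max regret = 25 → C.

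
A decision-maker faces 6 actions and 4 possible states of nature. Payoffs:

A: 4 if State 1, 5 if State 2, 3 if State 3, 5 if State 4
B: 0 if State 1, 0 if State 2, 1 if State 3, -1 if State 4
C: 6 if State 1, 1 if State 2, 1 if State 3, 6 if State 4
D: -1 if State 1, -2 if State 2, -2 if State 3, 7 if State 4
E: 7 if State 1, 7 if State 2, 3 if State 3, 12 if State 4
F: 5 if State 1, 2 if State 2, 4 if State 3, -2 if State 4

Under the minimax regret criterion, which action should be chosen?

E

Column bests: State 1=7, State 2=7, State 3=4, State 4=12.
A regrets: 3, 2, 1, 7 → max 7
B regrets: 7, 7, 3, 13 → max 13
C regrets: 1, 6, 3, 6 → max 6
D regrets: 8, 9, 6, 5 → max 9
E regrets: 0, 0, 1, 0 → max 1
F regrets: 2, 5, 0, 14 → max 14
Smallest max regret = 1 → E.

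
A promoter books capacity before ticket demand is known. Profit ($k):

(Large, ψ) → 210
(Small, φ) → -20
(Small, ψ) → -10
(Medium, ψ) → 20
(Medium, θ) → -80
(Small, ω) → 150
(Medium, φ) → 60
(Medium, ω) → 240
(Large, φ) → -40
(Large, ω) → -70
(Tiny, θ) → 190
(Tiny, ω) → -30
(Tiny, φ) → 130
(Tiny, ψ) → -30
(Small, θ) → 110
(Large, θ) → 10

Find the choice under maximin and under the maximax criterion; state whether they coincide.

maximin → Small; maximax → Medium (disagree)

Row minima: Tiny=-30, Small=-20, Medium=-80, Large=-70
Best worst-case = -20 → Small.
Row maxima: Tiny=190, Small=150, Medium=240, Large=210
Best best-case = 240 → Medium.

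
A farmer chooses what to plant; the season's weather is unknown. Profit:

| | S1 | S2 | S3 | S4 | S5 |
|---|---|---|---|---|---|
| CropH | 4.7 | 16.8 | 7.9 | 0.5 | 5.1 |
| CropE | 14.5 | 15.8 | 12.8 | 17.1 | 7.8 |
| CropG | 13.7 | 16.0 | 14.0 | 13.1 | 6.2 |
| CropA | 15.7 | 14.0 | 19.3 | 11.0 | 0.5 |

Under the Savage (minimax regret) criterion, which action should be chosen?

Column bests: S1=15.7, S2=16.8, S3=19.3, S4=17.1, S5=7.8.
CropH regrets: 11.0, 0.0, 11.4, 16.6, 2.7 → max 16.6
CropE regrets: 1.2, 1.0, 6.5, 0.0, 0.0 → max 6.5
CropG regrets: 2.0, 0.8, 5.3, 4.0, 1.6 → max 5.3
CropA regrets: 0.0, 2.8, 0.0, 6.1, 7.3 → max 7.3
Smallest max regret = 5.3 → CropG.

CropG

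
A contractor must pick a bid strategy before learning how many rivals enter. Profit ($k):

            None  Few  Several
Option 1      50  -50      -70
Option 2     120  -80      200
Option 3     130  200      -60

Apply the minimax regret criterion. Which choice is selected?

Option 3

Column bests: None=130, Few=200, Several=200.
Option 1 regrets: 80, 250, 270 → max 270
Option 2 regrets: 10, 280, 0 → max 280
Option 3 regrets: 0, 0, 260 → max 260
Smallest max regret = 260 → Option 3.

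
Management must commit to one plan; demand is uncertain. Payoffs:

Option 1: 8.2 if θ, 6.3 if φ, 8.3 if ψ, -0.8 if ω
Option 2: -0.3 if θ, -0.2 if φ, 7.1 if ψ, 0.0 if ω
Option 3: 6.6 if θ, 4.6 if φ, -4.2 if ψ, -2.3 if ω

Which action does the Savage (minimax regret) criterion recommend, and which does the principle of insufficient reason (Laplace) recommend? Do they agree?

minimax regret → Option 1; laplace → Option 1 (agree)

Column bests: θ=8.2, φ=6.3, ψ=8.3, ω=0.0.
Option 1 regrets: 0.0, 0.0, 0.0, 0.8 → max 0.8
Option 2 regrets: 8.5, 6.5, 1.2, 0.0 → max 8.5
Option 3 regrets: 1.6, 1.7, 12.5, 2.3 → max 12.5
Smallest max regret = 0.8 → Option 1.
Row averages: Option 1=5.5, Option 2=1.65, Option 3=1.175
Highest average = 5.5 → Option 1.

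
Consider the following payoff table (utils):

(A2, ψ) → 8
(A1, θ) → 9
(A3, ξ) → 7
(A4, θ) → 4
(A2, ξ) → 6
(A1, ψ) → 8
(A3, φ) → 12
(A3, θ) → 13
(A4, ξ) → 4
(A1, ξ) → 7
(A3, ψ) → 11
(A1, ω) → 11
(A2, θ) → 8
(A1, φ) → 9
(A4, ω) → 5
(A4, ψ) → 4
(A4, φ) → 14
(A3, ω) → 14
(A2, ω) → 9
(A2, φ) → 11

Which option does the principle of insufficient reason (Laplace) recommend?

Row averages: A1=8.8, A2=8.4, A3=11.4, A4=6.2
Highest average = 11.4 → A3.

A3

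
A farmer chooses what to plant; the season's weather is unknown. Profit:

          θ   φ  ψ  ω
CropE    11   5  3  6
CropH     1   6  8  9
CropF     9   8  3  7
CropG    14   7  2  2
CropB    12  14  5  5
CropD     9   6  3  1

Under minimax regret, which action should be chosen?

Column bests: θ=14, φ=14, ψ=8, ω=9.
CropE regrets: 3, 9, 5, 3 → max 9
CropH regrets: 13, 8, 0, 0 → max 13
CropF regrets: 5, 6, 5, 2 → max 6
CropG regrets: 0, 7, 6, 7 → max 7
CropB regrets: 2, 0, 3, 4 → max 4
CropD regrets: 5, 8, 5, 8 → max 8
Smallest max regret = 4 → CropB.

CropB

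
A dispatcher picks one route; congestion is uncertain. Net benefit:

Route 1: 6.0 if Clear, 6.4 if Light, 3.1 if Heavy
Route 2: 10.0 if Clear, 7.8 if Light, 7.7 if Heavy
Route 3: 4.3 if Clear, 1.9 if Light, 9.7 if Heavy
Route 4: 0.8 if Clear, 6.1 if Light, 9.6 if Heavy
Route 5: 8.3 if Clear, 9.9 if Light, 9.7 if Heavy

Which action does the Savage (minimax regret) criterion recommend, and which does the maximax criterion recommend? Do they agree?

Column bests: Clear=10.0, Light=9.9, Heavy=9.7.
Route 1 regrets: 4.0, 3.5, 6.6 → max 6.6
Route 2 regrets: 0.0, 2.1, 2.0 → max 2.1
Route 3 regrets: 5.7, 8.0, 0.0 → max 8.0
Route 4 regrets: 9.2, 3.8, 0.1 → max 9.2
Route 5 regrets: 1.7, 0.0, 0.0 → max 1.7
Smallest max regret = 1.7 → Route 5.
Row maxima: Route 1=6.4, Route 2=10.0, Route 3=9.7, Route 4=9.6, Route 5=9.9
Best best-case = 10.0 → Route 2.

minimax regret → Route 5; maximax → Route 2 (disagree)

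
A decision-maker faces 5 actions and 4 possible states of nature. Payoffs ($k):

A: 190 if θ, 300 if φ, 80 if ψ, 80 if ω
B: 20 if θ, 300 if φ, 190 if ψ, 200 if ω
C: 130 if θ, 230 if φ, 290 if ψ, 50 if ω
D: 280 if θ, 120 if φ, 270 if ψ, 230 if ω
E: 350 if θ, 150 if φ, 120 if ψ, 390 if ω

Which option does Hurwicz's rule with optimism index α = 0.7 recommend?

E

A: 0.7·300 + 0.3·80 = 234
B: 0.7·300 + 0.3·20 = 216
C: 0.7·290 + 0.3·50 = 218
D: 0.7·280 + 0.3·120 = 232
E: 0.7·390 + 0.3·120 = 309
Highest Hurwicz score = 309 → E.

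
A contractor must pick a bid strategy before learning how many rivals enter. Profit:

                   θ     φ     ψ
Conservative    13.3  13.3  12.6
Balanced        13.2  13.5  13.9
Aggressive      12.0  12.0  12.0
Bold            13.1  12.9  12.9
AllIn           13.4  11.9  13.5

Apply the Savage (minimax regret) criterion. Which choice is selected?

Column bests: θ=13.4, φ=13.5, ψ=13.9.
Conservative regrets: 0.1, 0.2, 1.3 → max 1.3
Balanced regrets: 0.2, 0.0, 0.0 → max 0.2
Aggressive regrets: 1.4, 1.5, 1.9 → max 1.9
Bold regrets: 0.3, 0.6, 1.0 → max 1.0
AllIn regrets: 0.0, 1.6, 0.4 → max 1.6
Smallest max regret = 0.2 → Balanced.

Balanced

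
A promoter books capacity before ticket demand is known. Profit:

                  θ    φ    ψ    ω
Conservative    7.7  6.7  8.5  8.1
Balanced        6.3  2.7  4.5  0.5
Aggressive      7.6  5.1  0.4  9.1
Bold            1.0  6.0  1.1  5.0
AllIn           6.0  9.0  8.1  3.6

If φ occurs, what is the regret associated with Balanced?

6.3

Best payoff under φ is 9.0.
Regret = 9.0 − 2.7 = 6.3.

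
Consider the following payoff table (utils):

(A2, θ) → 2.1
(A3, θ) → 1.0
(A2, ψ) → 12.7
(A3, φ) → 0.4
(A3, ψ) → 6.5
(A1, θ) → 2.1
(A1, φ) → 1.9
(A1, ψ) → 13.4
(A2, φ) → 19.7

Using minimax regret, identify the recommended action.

A2

Column bests: θ=2.1, φ=19.7, ψ=13.4.
A1 regrets: 0.0, 17.8, 0.0 → max 17.8
A2 regrets: 0.0, 0.0, 0.7 → max 0.7
A3 regrets: 1.1, 19.3, 6.9 → max 19.3
Smallest max regret = 0.7 → A2.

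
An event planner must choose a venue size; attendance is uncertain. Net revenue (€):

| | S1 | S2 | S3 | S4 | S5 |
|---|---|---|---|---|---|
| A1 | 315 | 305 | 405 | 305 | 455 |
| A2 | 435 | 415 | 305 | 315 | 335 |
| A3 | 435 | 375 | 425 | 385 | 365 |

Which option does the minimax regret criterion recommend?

Column bests: S1=435, S2=415, S3=425, S4=385, S5=455.
A1 regrets: 120, 110, 20, 80, 0 → max 120
A2 regrets: 0, 0, 120, 70, 120 → max 120
A3 regrets: 0, 40, 0, 0, 90 → max 90
Smallest max regret = 90 → A3.

A3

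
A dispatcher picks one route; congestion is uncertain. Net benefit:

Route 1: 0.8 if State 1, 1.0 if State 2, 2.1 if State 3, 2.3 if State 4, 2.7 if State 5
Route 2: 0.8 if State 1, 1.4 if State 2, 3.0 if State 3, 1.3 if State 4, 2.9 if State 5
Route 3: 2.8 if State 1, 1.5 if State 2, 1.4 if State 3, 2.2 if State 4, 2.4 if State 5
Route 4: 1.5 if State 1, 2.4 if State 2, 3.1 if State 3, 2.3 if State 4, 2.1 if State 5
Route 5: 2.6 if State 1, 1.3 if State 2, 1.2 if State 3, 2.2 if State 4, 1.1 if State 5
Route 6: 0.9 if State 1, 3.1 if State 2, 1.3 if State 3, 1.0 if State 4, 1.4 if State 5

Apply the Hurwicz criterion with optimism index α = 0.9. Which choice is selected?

Route 1: 0.9·2.7 + 0.1·0.8 = 2.51
Route 2: 0.9·3.0 + 0.1·0.8 = 2.78
Route 3: 0.9·2.8 + 0.1·1.4 = 2.66
Route 4: 0.9·3.1 + 0.1·1.5 = 2.94
Route 5: 0.9·2.6 + 0.1·1.1 = 2.45
Route 6: 0.9·3.1 + 0.1·0.9 = 2.88
Highest Hurwicz score = 2.94 → Route 4.

Route 4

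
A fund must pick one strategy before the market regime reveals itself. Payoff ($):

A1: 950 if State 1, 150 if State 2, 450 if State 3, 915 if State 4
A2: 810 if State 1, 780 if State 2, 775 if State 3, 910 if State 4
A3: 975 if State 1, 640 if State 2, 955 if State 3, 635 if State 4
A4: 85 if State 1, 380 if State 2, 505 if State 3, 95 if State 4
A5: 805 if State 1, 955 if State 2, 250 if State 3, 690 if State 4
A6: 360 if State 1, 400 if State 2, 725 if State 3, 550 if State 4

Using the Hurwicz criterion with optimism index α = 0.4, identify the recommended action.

A1: 0.4·950 + 0.6·150 = 470
A2: 0.4·910 + 0.6·775 = 829
A3: 0.4·975 + 0.6·635 = 771
A4: 0.4·505 + 0.6·85 = 253
A5: 0.4·955 + 0.6·250 = 532
A6: 0.4·725 + 0.6·360 = 506
Highest Hurwicz score = 829 → A2.

A2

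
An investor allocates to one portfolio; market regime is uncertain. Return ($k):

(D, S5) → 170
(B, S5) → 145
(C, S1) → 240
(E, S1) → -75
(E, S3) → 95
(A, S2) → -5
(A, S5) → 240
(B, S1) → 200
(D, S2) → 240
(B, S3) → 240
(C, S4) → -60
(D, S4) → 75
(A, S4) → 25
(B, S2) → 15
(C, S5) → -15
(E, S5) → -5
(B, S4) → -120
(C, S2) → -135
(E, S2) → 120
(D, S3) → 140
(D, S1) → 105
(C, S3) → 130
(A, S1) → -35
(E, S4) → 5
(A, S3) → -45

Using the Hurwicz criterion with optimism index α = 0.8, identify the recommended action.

A: 0.8·240 + 0.2·(-45) = 183
B: 0.8·240 + 0.2·(-120) = 168
C: 0.8·240 + 0.2·(-135) = 165
D: 0.8·240 + 0.2·75 = 207
E: 0.8·120 + 0.2·(-75) = 81
Highest Hurwicz score = 207 → D.

D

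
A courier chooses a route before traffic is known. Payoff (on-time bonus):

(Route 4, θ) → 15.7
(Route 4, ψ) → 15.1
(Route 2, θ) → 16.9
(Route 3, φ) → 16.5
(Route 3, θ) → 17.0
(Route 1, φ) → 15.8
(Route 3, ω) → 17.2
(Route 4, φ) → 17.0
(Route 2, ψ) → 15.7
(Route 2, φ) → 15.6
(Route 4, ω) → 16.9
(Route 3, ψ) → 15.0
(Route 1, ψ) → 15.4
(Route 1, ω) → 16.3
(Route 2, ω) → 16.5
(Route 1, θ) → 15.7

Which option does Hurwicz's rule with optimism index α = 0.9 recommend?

Route 1: 0.9·16.3 + 0.1·15.4 = 16.21
Route 2: 0.9·16.9 + 0.1·15.6 = 16.77
Route 3: 0.9·17.2 + 0.1·15.0 = 16.98
Route 4: 0.9·17.0 + 0.1·15.1 = 16.81
Highest Hurwicz score = 16.98 → Route 3.

Route 3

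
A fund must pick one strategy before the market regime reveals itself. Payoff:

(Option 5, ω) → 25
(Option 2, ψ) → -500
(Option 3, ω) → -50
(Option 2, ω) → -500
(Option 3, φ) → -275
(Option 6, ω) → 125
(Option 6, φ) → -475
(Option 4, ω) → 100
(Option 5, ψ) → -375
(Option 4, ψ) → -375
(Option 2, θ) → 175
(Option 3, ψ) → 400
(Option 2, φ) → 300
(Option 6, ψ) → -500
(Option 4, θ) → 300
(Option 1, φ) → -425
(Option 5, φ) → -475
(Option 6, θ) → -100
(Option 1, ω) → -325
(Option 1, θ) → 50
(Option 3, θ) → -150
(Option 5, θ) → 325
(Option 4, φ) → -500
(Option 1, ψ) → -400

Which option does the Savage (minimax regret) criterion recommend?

Option 3

Column bests: θ=325, φ=300, ψ=400, ω=125.
Option 1 regrets: 275, 725, 800, 450 → max 800
Option 2 regrets: 150, 0, 900, 625 → max 900
Option 3 regrets: 475, 575, 0, 175 → max 575
Option 4 regrets: 25, 800, 775, 25 → max 800
Option 5 regrets: 0, 775, 775, 100 → max 775
Option 6 regrets: 425, 775, 900, 0 → max 900
Smallest max regret = 575 → Option 3.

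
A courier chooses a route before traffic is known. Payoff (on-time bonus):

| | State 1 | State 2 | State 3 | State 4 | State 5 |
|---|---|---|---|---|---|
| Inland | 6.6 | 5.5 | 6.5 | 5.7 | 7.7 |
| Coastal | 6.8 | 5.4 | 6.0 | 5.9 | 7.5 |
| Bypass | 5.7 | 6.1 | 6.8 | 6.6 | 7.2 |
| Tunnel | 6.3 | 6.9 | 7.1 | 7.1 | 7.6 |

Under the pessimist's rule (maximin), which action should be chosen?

Tunnel

Row minima: Inland=5.5, Coastal=5.4, Bypass=5.7, Tunnel=6.3
Best worst-case = 6.3 → Tunnel.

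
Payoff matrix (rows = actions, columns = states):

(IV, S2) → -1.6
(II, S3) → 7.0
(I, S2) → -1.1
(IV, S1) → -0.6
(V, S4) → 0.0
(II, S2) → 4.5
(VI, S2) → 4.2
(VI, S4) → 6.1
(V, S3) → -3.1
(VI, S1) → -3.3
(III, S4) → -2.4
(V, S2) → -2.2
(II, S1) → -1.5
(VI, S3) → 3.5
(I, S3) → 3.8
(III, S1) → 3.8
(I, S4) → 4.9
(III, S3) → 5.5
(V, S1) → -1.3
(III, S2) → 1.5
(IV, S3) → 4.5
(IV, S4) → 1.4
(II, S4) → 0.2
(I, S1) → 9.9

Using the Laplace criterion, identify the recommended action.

I

Row averages: I=4.375, II=2.55, III=2.1, IV=0.925, V=-1.65, VI=2.625
Highest average = 4.375 → I.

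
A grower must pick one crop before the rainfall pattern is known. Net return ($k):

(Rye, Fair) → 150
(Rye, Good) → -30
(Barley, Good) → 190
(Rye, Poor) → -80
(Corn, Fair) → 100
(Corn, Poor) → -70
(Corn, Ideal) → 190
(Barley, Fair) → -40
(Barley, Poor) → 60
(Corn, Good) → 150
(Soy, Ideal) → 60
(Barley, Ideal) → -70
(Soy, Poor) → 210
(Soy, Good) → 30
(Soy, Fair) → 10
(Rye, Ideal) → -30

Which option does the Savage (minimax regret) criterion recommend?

Column bests: Poor=210, Fair=150, Good=190, Ideal=190.
Barley regrets: 150, 190, 0, 260 → max 260
Corn regrets: 280, 50, 40, 0 → max 280
Rye regrets: 290, 0, 220, 220 → max 290
Soy regrets: 0, 140, 160, 130 → max 160
Smallest max regret = 160 → Soy.

Soy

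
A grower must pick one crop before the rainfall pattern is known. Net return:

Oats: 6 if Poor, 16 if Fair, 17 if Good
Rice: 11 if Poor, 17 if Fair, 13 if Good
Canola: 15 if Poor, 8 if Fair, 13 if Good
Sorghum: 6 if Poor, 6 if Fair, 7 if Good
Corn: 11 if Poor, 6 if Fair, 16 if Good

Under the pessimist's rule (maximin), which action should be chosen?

Rice

Row minima: Oats=6, Rice=11, Canola=8, Sorghum=6, Corn=6
Best worst-case = 11 → Rice.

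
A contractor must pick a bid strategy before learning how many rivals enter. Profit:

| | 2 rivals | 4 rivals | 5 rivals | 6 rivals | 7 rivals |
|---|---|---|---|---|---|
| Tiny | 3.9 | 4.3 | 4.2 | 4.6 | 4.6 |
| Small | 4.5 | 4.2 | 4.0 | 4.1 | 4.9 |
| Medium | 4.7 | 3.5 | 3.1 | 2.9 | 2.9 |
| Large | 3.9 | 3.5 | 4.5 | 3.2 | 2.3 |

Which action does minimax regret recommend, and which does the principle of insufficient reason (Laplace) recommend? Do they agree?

Column bests: 2 rivals=4.7, 4 rivals=4.3, 5 rivals=4.5, 6 rivals=4.6, 7 rivals=4.9.
Tiny regrets: 0.8, 0.0, 0.3, 0.0, 0.3 → max 0.8
Small regrets: 0.2, 0.1, 0.5, 0.5, 0.0 → max 0.5
Medium regrets: 0.0, 0.8, 1.4, 1.7, 2.0 → max 2.0
Large regrets: 0.8, 0.8, 0.0, 1.4, 2.6 → max 2.6
Smallest max regret = 0.5 → Small.
Row averages: Tiny=4.32, Small=4.34, Medium=3.42, Large=3.48
Highest average = 4.34 → Small.

minimax regret → Small; laplace → Small (agree)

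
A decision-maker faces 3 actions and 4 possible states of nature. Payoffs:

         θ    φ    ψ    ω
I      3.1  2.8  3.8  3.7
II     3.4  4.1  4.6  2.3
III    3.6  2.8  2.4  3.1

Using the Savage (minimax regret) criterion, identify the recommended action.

Column bests: θ=3.6, φ=4.1, ψ=4.6, ω=3.7.
I regrets: 0.5, 1.3, 0.8, 0.0 → max 1.3
II regrets: 0.2, 0.0, 0.0, 1.4 → max 1.4
III regrets: 0.0, 1.3, 2.2, 0.6 → max 2.2
Smallest max regret = 1.3 → I.

I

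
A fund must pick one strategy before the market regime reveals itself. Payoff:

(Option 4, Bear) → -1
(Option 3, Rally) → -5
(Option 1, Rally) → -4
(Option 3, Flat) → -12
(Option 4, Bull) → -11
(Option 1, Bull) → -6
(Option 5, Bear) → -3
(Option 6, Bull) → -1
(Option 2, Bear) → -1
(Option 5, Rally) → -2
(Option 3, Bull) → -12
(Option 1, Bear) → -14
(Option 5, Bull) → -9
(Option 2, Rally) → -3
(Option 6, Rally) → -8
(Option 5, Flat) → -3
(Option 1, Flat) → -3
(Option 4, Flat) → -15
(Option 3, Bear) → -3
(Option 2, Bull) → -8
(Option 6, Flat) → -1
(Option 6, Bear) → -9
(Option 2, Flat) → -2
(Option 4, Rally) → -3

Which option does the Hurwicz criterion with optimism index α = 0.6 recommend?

Option 1: 0.6·(-3) + 0.4·(-14) = -7.4
Option 2: 0.6·(-1) + 0.4·(-8) = -3.8
Option 3: 0.6·(-3) + 0.4·(-12) = -6.6
Option 4: 0.6·(-1) + 0.4·(-15) = -6.6
Option 5: 0.6·(-2) + 0.4·(-9) = -4.8
Option 6: 0.6·(-1) + 0.4·(-9) = -4.2
Highest Hurwicz score = -3.8 → Option 2.

Option 2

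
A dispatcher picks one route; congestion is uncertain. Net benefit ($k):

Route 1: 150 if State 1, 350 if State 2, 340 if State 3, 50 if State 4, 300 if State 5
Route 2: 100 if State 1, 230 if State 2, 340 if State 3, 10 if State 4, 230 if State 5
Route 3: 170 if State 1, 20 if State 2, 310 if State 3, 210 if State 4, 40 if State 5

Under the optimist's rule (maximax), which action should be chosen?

Row maxima: Route 1=350, Route 2=340, Route 3=310
Best best-case = 350 → Route 1.

Route 1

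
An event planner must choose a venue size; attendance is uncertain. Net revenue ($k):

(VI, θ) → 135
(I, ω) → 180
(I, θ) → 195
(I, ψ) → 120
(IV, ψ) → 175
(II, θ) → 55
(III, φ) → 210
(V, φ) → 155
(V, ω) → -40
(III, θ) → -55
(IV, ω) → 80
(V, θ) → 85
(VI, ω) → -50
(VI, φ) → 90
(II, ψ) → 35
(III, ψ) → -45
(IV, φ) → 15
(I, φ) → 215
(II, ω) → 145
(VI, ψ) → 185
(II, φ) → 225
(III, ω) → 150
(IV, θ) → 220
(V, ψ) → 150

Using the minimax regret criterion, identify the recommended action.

I

Column bests: θ=220, φ=225, ψ=185, ω=180.
I regrets: 25, 10, 65, 0 → max 65
II regrets: 165, 0, 150, 35 → max 165
III regrets: 275, 15, 230, 30 → max 275
IV regrets: 0, 210, 10, 100 → max 210
V regrets: 135, 70, 35, 220 → max 220
VI regrets: 85, 135, 0, 230 → max 230
Smallest max regret = 65 → I.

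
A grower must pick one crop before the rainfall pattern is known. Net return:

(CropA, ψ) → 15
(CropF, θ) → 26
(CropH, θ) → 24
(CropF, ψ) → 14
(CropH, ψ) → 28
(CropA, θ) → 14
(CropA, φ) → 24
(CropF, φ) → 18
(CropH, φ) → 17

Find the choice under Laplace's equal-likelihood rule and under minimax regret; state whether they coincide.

laplace → CropH; minimax regret → CropH (agree)

Row averages: CropA=53/3, CropF=58/3, CropH=23
Highest average = 23 → CropH.
Column bests: θ=26, φ=24, ψ=28.
CropA regrets: 12, 0, 13 → max 13
CropF regrets: 0, 6, 14 → max 14
CropH regrets: 2, 7, 0 → max 7
Smallest max regret = 7 → CropH.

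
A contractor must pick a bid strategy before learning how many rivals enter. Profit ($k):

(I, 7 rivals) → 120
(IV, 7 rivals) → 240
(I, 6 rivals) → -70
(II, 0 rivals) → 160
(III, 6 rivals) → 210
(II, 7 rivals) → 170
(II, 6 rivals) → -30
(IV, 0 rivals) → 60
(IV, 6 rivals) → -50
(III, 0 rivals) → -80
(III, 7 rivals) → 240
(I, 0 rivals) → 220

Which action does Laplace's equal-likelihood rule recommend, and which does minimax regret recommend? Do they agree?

Row averages: I=90, II=100, III=370/3, IV=250/3
Highest average = 370/3 → III.
Column bests: 0 rivals=220, 6 rivals=210, 7 rivals=240.
I regrets: 0, 280, 120 → max 280
II regrets: 60, 240, 70 → max 240
III regrets: 300, 0, 0 → max 300
IV regrets: 160, 260, 0 → max 260
Smallest max regret = 240 → II.

laplace → III; minimax regret → II (disagree)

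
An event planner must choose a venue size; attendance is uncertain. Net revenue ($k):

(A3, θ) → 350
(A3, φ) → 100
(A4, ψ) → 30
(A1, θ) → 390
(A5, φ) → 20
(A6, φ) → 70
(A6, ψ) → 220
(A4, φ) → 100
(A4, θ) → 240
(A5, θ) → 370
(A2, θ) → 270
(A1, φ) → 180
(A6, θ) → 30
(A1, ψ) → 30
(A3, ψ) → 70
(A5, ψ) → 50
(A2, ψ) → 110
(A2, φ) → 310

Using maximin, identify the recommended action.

Row minima: A1=30, A2=110, A3=70, A4=30, A5=20, A6=30
Best worst-case = 110 → A2.

A2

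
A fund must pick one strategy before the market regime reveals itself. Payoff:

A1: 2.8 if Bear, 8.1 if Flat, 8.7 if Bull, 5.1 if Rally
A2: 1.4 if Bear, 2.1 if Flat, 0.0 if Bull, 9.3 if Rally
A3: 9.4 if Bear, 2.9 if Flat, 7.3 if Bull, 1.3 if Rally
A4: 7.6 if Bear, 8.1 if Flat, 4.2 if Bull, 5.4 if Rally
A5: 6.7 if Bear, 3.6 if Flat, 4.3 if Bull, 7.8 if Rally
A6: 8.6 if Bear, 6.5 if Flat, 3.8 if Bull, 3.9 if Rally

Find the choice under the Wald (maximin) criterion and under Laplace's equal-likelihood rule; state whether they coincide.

maximin → A4; laplace → A4 (agree)

Row minima: A1=2.8, A2=0.0, A3=1.3, A4=4.2, A5=3.6, A6=3.8
Best worst-case = 4.2 → A4.
Row averages: A1=6.175, A2=3.2, A3=5.225, A4=6.325, A5=5.6, A6=5.7
Highest average = 6.325 → A4.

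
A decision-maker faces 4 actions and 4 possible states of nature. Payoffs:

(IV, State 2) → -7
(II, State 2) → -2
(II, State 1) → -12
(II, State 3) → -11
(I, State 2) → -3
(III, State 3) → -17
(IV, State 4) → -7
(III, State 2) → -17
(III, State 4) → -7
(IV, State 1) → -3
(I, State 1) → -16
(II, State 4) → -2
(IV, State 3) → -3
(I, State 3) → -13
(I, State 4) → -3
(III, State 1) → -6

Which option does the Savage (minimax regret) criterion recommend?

IV

Column bests: State 1=-3, State 2=-2, State 3=-3, State 4=-2.
I regrets: 13, 1, 10, 1 → max 13
II regrets: 9, 0, 8, 0 → max 9
III regrets: 3, 15, 14, 5 → max 15
IV regrets: 0, 5, 0, 5 → max 5
Smallest max regret = 5 → IV.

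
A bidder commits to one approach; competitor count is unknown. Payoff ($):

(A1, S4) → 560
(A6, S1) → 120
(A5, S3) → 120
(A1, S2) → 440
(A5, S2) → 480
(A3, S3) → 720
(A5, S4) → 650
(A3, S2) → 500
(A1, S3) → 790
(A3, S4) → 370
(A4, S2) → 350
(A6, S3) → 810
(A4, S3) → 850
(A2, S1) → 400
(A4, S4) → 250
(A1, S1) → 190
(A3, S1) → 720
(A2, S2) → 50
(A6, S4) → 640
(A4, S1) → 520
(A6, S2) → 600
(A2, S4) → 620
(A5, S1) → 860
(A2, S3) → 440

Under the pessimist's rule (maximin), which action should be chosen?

A3

Row minima: A1=190, A2=50, A3=370, A4=250, A5=120, A6=120
Best worst-case = 370 → A3.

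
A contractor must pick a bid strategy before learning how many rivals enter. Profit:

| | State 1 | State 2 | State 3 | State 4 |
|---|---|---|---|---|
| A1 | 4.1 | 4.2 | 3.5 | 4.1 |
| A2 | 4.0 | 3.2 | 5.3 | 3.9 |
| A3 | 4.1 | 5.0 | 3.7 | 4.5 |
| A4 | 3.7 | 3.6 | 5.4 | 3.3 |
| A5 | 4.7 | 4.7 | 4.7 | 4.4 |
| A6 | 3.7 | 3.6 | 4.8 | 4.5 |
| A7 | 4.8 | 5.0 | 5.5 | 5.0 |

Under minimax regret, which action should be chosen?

A7

Column bests: State 1=4.8, State 2=5.0, State 3=5.5, State 4=5.0.
A1 regrets: 0.7, 0.8, 2.0, 0.9 → max 2.0
A2 regrets: 0.8, 1.8, 0.2, 1.1 → max 1.8
A3 regrets: 0.7, 0.0, 1.8, 0.5 → max 1.8
A4 regrets: 1.1, 1.4, 0.1, 1.7 → max 1.7
A5 regrets: 0.1, 0.3, 0.8, 0.6 → max 0.8
A6 regrets: 1.1, 1.4, 0.7, 0.5 → max 1.4
A7 regrets: 0.0, 0.0, 0.0, 0.0 → max 0.0
Smallest max regret = 0.0 → A7.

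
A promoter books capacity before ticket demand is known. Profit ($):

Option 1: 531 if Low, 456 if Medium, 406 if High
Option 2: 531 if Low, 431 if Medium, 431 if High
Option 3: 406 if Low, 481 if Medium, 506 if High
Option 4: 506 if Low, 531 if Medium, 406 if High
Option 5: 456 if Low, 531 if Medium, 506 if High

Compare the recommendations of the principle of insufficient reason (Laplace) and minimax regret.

laplace → Option 5; minimax regret → Option 5 (agree)

Row averages: Option 1=1393/3, Option 2=1393/3, Option 3=1393/3, Option 4=481, Option 5=1493/3
Highest average = 1493/3 → Option 5.
Column bests: Low=531, Medium=531, High=506.
Option 1 regrets: 0, 75, 100 → max 100
Option 2 regrets: 0, 100, 75 → max 100
Option 3 regrets: 125, 50, 0 → max 125
Option 4 regrets: 25, 0, 100 → max 100
Option 5 regrets: 75, 0, 0 → max 75
Smallest max regret = 75 → Option 5.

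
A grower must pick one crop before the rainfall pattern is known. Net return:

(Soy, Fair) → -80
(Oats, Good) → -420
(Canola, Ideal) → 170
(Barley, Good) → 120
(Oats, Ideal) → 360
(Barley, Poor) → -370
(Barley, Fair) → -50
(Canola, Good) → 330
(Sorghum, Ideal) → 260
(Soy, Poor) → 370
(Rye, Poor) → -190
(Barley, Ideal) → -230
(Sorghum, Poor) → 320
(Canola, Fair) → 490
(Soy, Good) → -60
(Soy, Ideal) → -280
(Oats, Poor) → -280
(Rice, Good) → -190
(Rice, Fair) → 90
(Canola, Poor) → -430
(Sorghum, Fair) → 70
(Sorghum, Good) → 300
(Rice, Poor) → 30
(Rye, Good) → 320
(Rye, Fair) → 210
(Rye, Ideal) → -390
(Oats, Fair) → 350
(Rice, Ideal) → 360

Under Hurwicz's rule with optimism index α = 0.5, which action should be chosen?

Canola: 0.5·490 + 0.5·(-430) = 30
Barley: 0.5·120 + 0.5·(-370) = -125
Oats: 0.5·360 + 0.5·(-420) = -30
Rye: 0.5·320 + 0.5·(-390) = -35
Rice: 0.5·360 + 0.5·(-190) = 85
Sorghum: 0.5·320 + 0.5·70 = 195
Soy: 0.5·370 + 0.5·(-280) = 45
Highest Hurwicz score = 195 → Sorghum.

Sorghum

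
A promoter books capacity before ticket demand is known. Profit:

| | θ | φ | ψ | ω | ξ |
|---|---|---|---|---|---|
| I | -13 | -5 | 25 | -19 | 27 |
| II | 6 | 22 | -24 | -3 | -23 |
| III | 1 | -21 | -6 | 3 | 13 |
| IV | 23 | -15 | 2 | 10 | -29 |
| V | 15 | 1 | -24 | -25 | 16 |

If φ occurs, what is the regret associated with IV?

Best payoff under φ is 22.
Regret = 22 − (-15) = 37.

37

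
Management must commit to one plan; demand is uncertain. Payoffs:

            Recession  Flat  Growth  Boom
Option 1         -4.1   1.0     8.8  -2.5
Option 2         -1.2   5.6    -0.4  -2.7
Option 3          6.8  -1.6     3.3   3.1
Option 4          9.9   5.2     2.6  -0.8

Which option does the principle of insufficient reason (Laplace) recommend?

Option 4

Row averages: Option 1=0.8, Option 2=0.325, Option 3=2.9, Option 4=4.225
Highest average = 4.225 → Option 4.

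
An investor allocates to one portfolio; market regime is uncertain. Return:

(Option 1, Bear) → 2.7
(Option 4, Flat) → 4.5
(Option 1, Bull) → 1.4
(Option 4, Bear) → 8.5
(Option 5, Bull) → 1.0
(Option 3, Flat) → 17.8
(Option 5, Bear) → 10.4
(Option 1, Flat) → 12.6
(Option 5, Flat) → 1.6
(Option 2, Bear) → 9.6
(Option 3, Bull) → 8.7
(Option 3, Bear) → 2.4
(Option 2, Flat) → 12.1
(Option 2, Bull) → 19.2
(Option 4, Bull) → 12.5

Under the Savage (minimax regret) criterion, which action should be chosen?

Column bests: Bear=10.4, Flat=17.8, Bull=19.2.
Option 1 regrets: 7.7, 5.2, 17.8 → max 17.8
Option 2 regrets: 0.8, 5.7, 0.0 → max 5.7
Option 3 regrets: 8.0, 0.0, 10.5 → max 10.5
Option 4 regrets: 1.9, 13.3, 6.7 → max 13.3
Option 5 regrets: 0.0, 16.2, 18.2 → max 18.2
Smallest max regret = 5.7 → Option 2.

Option 2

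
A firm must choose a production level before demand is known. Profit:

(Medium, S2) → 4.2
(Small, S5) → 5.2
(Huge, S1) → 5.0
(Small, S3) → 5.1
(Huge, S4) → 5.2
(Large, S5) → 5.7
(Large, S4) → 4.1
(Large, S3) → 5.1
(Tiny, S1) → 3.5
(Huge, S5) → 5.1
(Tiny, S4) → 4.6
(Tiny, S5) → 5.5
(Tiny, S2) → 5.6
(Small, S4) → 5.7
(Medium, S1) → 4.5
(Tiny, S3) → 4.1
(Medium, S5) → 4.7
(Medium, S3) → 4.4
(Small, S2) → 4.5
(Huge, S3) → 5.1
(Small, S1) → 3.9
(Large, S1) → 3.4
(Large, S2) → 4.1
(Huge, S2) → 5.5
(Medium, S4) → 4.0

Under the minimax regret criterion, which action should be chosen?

Huge

Column bests: S1=5.0, S2=5.6, S3=5.1, S4=5.7, S5=5.7.
Tiny regrets: 1.5, 0.0, 1.0, 1.1, 0.2 → max 1.5
Small regrets: 1.1, 1.1, 0.0, 0.0, 0.5 → max 1.1
Medium regrets: 0.5, 1.4, 0.7, 1.7, 1.0 → max 1.7
Large regrets: 1.6, 1.5, 0.0, 1.6, 0.0 → max 1.6
Huge regrets: 0.0, 0.1, 0.0, 0.5, 0.6 → max 0.6
Smallest max regret = 0.6 → Huge.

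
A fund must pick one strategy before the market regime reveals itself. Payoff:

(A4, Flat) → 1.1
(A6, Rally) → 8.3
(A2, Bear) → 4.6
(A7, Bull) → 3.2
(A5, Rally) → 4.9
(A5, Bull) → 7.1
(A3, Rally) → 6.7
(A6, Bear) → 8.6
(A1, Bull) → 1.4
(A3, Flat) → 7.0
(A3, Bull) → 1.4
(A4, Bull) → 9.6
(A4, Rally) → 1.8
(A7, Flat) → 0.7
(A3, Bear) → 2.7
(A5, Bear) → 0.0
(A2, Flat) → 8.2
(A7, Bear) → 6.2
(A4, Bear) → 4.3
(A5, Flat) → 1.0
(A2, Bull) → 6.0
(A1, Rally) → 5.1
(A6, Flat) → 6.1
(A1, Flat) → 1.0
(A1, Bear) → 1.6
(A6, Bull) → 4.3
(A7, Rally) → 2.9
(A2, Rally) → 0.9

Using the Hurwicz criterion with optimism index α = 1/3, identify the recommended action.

A1: 1/3·5.1 + 2/3·1.0 = 71/30
A2: 1/3·8.2 + 2/3·0.9 = 10/3
A3: 1/3·7.0 + 2/3·1.4 = 49/15
A4: 1/3·9.6 + 2/3·1.1 = 59/15
A5: 1/3·7.1 + 2/3·0.0 = 71/30
A6: 1/3·8.6 + 2/3·4.3 = 86/15
A7: 1/3·6.2 + 2/3·0.7 = 38/15
Highest Hurwicz score = 86/15 → A6.

A6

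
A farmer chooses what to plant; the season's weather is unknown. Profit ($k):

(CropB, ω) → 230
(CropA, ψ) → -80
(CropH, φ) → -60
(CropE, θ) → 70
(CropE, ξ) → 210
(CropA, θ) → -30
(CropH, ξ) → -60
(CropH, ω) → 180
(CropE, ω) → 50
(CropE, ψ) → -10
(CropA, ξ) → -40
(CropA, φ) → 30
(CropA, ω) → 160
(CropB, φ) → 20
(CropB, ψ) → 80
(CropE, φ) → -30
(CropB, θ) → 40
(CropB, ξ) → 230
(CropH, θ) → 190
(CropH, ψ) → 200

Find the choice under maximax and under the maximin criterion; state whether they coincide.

maximax → CropB; maximin → CropB (agree)

Row maxima: CropH=200, CropA=160, CropB=230, CropE=210
Best best-case = 230 → CropB.
Row minima: CropH=-60, CropA=-80, CropB=20, CropE=-30
Best worst-case = 20 → CropB.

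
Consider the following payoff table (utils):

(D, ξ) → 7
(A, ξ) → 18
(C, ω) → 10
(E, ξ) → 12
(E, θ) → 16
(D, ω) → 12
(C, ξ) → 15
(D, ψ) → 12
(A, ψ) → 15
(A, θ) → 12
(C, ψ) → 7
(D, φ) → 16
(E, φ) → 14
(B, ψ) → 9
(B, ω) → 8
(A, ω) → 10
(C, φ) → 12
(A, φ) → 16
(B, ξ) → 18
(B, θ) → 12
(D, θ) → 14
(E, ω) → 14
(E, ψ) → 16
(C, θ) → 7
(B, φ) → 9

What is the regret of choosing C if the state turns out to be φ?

Best payoff under φ is 16.
Regret = 16 − 12 = 4.

4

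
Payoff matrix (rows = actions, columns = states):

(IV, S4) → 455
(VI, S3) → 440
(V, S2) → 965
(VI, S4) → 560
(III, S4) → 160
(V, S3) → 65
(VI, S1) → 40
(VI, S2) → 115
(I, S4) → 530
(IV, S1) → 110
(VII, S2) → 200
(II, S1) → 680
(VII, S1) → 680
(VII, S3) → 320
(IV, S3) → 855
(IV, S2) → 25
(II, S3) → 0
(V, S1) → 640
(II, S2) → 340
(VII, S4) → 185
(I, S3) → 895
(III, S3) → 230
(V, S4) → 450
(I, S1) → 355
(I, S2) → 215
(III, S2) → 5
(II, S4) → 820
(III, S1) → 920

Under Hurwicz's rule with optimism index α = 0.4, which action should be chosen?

I

I: 0.4·895 + 0.6·215 = 487
II: 0.4·820 + 0.6·0 = 328
III: 0.4·920 + 0.6·5 = 371
IV: 0.4·855 + 0.6·25 = 357
V: 0.4·965 + 0.6·65 = 425
VI: 0.4·560 + 0.6·40 = 248
VII: 0.4·680 + 0.6·185 = 383
Highest Hurwicz score = 487 → I.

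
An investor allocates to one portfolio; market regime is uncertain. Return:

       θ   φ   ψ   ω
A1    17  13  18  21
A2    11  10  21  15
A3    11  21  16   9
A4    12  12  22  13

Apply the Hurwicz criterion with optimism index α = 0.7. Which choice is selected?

A1: 0.7·21 + 0.3·13 = 18.6
A2: 0.7·21 + 0.3·10 = 17.7
A3: 0.7·21 + 0.3·9 = 17.4
A4: 0.7·22 + 0.3·12 = 19
Highest Hurwicz score = 19 → A4.

A4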